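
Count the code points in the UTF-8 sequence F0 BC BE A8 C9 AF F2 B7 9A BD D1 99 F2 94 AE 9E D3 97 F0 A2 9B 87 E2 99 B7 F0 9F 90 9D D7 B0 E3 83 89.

11

Byte at offset 0: 0xF0 = 11110000 → 4-byte char (#1). Advance 4.
Byte at offset 4: 0xC9 = 11001001 → 2-byte char (#2). Advance 2.
Byte at offset 6: 0xF2 = 11110010 → 4-byte char (#3). Advance 4.
Byte at offset 10: 0xD1 = 11010001 → 2-byte char (#4). Advance 2.
Byte at offset 12: 0xF2 = 11110010 → 4-byte char (#5). Advance 4.
Byte at offset 16: 0xD3 = 11010011 → 2-byte char (#6). Advance 2.
Byte at offset 18: 0xF0 = 11110000 → 4-byte char (#7). Advance 4.
Byte at offset 22: 0xE2 = 11100010 → 3-byte char (#8). Advance 3.
Byte at offset 25: 0xF0 = 11110000 → 4-byte char (#9). Advance 4.
Byte at offset 29: 0xD7 = 11010111 → 2-byte char (#10). Advance 2.
Byte at offset 31: 0xE3 = 11100011 → 3-byte char (#11). Advance 3.
Reached end at offset 34 after 11 code points.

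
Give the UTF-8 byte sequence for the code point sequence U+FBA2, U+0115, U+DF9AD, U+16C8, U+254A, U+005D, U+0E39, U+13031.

EF AE A2 C4 95 F3 9F A6 AD E1 9B 88 E2 95 8A 5D E0 B8 B9 F0 93 80 B1

U+FBA2: 3-byte form → EF AE A2.
U+0115: 2-byte form → C4 95.
U+DF9AD: 4-byte form → F3 9F A6 AD.
U+16C8: 3-byte form → E1 9B 88.
U+254A: 3-byte form → E2 95 8A.
U+005D: 1-byte form → 5D.
U+0E39: 3-byte form → E0 B8 B9.
U+13031: 4-byte form → F0 93 80 B1.
Concatenated (23 bytes): EF AE A2 C4 95 F3 9F A6 AD E1 9B 88 E2 95 8A 5D E0 B8 B9 F0 93 80 B1.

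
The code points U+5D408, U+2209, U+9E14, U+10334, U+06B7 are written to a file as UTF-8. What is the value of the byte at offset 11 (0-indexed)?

0x90

U+5D408 → 4-byte form F1 9D 90 88 at offsets 0–3.
U+2209 → 3-byte form E2 88 89 at offsets 4–6.
U+9E14 → 3-byte form E9 B8 94 at offsets 7–9.
U+10334 → 4-byte form F0 90 8C B4 at offsets 10–13.
Offset 11 falls in char 4's range; it's byte 2 of F0 90 8C B4 = 0x90.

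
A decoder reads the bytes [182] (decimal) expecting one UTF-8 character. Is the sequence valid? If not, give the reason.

Byte 0xB6 = 10110110 has the form 10xxxxxx — a continuation byte — but there is no preceding leading byte.

invalid (continuation byte with no leading byte)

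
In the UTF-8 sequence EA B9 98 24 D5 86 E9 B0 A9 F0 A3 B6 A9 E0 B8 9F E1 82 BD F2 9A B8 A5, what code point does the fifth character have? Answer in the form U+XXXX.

U+23DA9

Offset 0: leading byte 0xEA = 11101010 → 3-byte char #1 = EA B9 98.
Offset 3: leading byte 0x24 = 00100100 → 1-byte char #2 = 24.
Offset 4: leading byte 0xD5 = 11010101 → 2-byte char #3 = D5 86.
Offset 6: leading byte 0xE9 = 11101001 → 3-byte char #4 = E9 B0 A9.
Offset 9: leading byte 0xF0 = 11110000 → 4-byte char #5 = F0 A3 B6 A9.
Leading byte 0xF0 = 11110000 matches 11110xxx → 4-byte sequence.
Byte 1: 0xF0 = 11110000, payload 000 (3 bits).
Byte 2: 0xA3 = 10100011 (10xxxxxx ✓), payload 100011.
Byte 3: 0xB6 = 10110110 (10xxxxxx ✓), payload 110110.
Byte 4: 0xA9 = 10101001 (10xxxxxx ✓), payload 101001.
Concatenate: 000100011110110101001 = 0x23DA9 (21 bits → U+23DA9).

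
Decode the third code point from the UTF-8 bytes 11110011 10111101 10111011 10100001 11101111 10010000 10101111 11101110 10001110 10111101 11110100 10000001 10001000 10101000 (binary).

U+E3BD

Offset 0: leading byte 0xF3 = 11110011 → 4-byte char #1 = F3 BD BB A1.
Offset 4: leading byte 0xEF = 11101111 → 3-byte char #2 = EF 90 AF.
Offset 7: leading byte 0xEE = 11101110 → 3-byte char #3 = EE 8E BD.
Leading byte 0xEE = 11101110 matches 1110xxxx → 3-byte sequence.
Byte 1: 0xEE = 11101110, payload 1110 (4 bits).
Byte 2: 0x8E = 10001110 (10xxxxxx ✓), payload 001110.
Byte 3: 0xBD = 10111101 (10xxxxxx ✓), payload 111101.
Concatenate: 1110001110111101 = 0xE3BD (16 bits → U+E3BD).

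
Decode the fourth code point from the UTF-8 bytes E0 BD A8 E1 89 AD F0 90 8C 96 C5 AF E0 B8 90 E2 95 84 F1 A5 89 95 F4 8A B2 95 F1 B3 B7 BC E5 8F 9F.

U+016F

Offset 0: leading byte 0xE0 = 11100000 → 3-byte char #1 = E0 BD A8.
Offset 3: leading byte 0xE1 = 11100001 → 3-byte char #2 = E1 89 AD.
Offset 6: leading byte 0xF0 = 11110000 → 4-byte char #3 = F0 90 8C 96.
Offset 10: leading byte 0xC5 = 11000101 → 2-byte char #4 = C5 AF.
Leading byte 0xC5 = 11000101 matches 110xxxxx → 2-byte sequence.
Byte 1: 0xC5 = 11000101, payload 00101 (5 bits).
Byte 2: 0xAF = 10101111 (10xxxxxx ✓), payload 101111.
Concatenate: 00101101111 = 0x16F (11 bits → U+016F).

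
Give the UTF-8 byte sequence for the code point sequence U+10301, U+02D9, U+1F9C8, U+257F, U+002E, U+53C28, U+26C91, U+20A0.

F0 90 8C 81 CB 99 F0 9F A7 88 E2 95 BF 2E F1 93 B0 A8 F0 A6 B2 91 E2 82 A0

U+10301: 4-byte form → F0 90 8C 81.
U+02D9: 2-byte form → CB 99.
U+1F9C8: 4-byte form → F0 9F A7 88.
U+257F: 3-byte form → E2 95 BF.
U+002E: 1-byte form → 2E.
U+53C28: 4-byte form → F1 93 B0 A8.
U+26C91: 4-byte form → F0 A6 B2 91.
U+20A0: 3-byte form → E2 82 A0.
Concatenated (25 bytes): F0 90 8C 81 CB 99 F0 9F A7 88 E2 95 BF 2E F1 93 B0 A8 F0 A6 B2 91 E2 82 A0.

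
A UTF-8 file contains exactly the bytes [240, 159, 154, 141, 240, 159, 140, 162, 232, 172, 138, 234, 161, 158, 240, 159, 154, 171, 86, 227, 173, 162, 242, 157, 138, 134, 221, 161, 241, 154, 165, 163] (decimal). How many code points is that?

Byte at offset 0: 0xF0 = 11110000 → 4-byte char (#1). Advance 4.
Byte at offset 4: 0xF0 = 11110000 → 4-byte char (#2). Advance 4.
Byte at offset 8: 0xE8 = 11101000 → 3-byte char (#3). Advance 3.
Byte at offset 11: 0xEA = 11101010 → 3-byte char (#4). Advance 3.
Byte at offset 14: 0xF0 = 11110000 → 4-byte char (#5). Advance 4.
Byte at offset 18: 0x56 = 01010110 → 1-byte char (#6). Advance 1.
Byte at offset 19: 0xE3 = 11100011 → 3-byte char (#7). Advance 3.
Byte at offset 22: 0xF2 = 11110010 → 4-byte char (#8). Advance 4.
Byte at offset 26: 0xDD = 11011101 → 2-byte char (#9). Advance 2.
Byte at offset 28: 0xF1 = 11110001 → 4-byte char (#10). Advance 4.
Reached end at offset 32 after 10 code points.

10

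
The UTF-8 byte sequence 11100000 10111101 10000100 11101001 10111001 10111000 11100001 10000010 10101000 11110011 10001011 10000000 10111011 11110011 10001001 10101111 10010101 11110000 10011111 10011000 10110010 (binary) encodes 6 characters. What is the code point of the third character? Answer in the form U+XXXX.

Offset 0: leading byte 0xE0 = 11100000 → 3-byte char #1 = E0 BD 84.
Offset 3: leading byte 0xE9 = 11101001 → 3-byte char #2 = E9 B9 B8.
Offset 6: leading byte 0xE1 = 11100001 → 3-byte char #3 = E1 82 A8.
Leading byte 0xE1 = 11100001 matches 1110xxxx → 3-byte sequence.
Byte 1: 0xE1 = 11100001, payload 0001 (4 bits).
Byte 2: 0x82 = 10000010 (10xxxxxx ✓), payload 000010.
Byte 3: 0xA8 = 10101000 (10xxxxxx ✓), payload 101000.
Concatenate: 0001000010101000 = 0x10A8 (16 bits → U+10A8).

U+10A8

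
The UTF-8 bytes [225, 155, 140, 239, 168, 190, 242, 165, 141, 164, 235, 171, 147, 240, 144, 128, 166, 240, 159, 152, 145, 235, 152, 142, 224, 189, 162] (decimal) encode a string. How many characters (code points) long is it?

8

Byte at offset 0: 0xE1 = 11100001 → 3-byte char (#1). Advance 3.
Byte at offset 3: 0xEF = 11101111 → 3-byte char (#2). Advance 3.
Byte at offset 6: 0xF2 = 11110010 → 4-byte char (#3). Advance 4.
Byte at offset 10: 0xEB = 11101011 → 3-byte char (#4). Advance 3.
Byte at offset 13: 0xF0 = 11110000 → 4-byte char (#5). Advance 4.
Byte at offset 17: 0xF0 = 11110000 → 4-byte char (#6). Advance 4.
Byte at offset 21: 0xEB = 11101011 → 3-byte char (#7). Advance 3.
Byte at offset 24: 0xE0 = 11100000 → 3-byte char (#8). Advance 3.
Reached end at offset 27 after 8 code points.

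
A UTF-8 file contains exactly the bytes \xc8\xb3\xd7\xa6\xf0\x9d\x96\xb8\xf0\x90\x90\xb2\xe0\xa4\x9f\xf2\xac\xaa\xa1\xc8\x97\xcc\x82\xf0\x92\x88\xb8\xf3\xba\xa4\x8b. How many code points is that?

Byte at offset 0: 0xC8 = 11001000 → 2-byte char (#1). Advance 2.
Byte at offset 2: 0xD7 = 11010111 → 2-byte char (#2). Advance 2.
Byte at offset 4: 0xF0 = 11110000 → 4-byte char (#3). Advance 4.
Byte at offset 8: 0xF0 = 11110000 → 4-byte char (#4). Advance 4.
Byte at offset 12: 0xE0 = 11100000 → 3-byte char (#5). Advance 3.
Byte at offset 15: 0xF2 = 11110010 → 4-byte char (#6). Advance 4.
Byte at offset 19: 0xC8 = 11001000 → 2-byte char (#7). Advance 2.
Byte at offset 21: 0xCC = 11001100 → 2-byte char (#8). Advance 2.
Byte at offset 23: 0xF0 = 11110000 → 4-byte char (#9). Advance 4.
Byte at offset 27: 0xF3 = 11110011 → 4-byte char (#10). Advance 4.
Reached end at offset 31 after 10 code points.

10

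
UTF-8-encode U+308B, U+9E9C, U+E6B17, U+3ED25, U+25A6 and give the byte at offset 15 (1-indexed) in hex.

1-indexed offset 15 is 0-indexed offset 14.
U+308B → 3-byte form E3 82 8B at offsets 0–2.
U+9E9C → 3-byte form E9 BA 9C at offsets 3–5.
U+E6B17 → 4-byte form F3 A6 AC 97 at offsets 6–9.
U+3ED25 → 4-byte form F0 BE B4 A5 at offsets 10–13.
U+25A6 → 3-byte form E2 96 A6 at offsets 14–16.
Offset 14 falls in char 5's range; it's byte 1 of E2 96 A6 = 0xE2.

0xE2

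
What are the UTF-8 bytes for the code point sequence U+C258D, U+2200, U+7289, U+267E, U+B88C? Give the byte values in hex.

F3 82 96 8D E2 88 80 E7 8A 89 E2 99 BE EB A2 8C

U+C258D: 4-byte form → F3 82 96 8D.
U+2200: 3-byte form → E2 88 80.
U+7289: 3-byte form → E7 8A 89.
U+267E: 3-byte form → E2 99 BE.
U+B88C: 3-byte form → EB A2 8C.
Concatenated (16 bytes): F3 82 96 8D E2 88 80 E7 8A 89 E2 99 BE EB A2 8C.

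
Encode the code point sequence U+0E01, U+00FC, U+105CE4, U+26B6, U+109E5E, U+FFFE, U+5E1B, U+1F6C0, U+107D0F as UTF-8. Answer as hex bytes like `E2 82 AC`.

U+0E01: 3-byte form → E0 B8 81.
U+00FC: 2-byte form → C3 BC.
U+105CE4: 4-byte form → F4 85 B3 A4.
U+26B6: 3-byte form → E2 9A B6.
U+109E5E: 4-byte form → F4 89 B9 9E.
U+FFFE: 3-byte form → EF BF BE.
U+5E1B: 3-byte form → E5 B8 9B.
U+1F6C0: 4-byte form → F0 9F 9B 80.
U+107D0F: 4-byte form → F4 87 B4 8F.
Concatenated (30 bytes): E0 B8 81 C3 BC F4 85 B3 A4 E2 9A B6 F4 89 B9 9E EF BF BE E5 B8 9B F0 9F 9B 80 F4 87 B4 8F.

E0 B8 81 C3 BC F4 85 B3 A4 E2 9A B6 F4 89 B9 9E EF BF BE E5 B8 9B F0 9F 9B 80 F4 87 B4 8F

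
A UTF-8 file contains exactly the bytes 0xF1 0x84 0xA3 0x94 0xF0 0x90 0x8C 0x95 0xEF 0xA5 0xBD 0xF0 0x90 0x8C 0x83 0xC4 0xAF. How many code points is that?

5

Byte at offset 0: 0xF1 = 11110001 → 4-byte char (#1). Advance 4.
Byte at offset 4: 0xF0 = 11110000 → 4-byte char (#2). Advance 4.
Byte at offset 8: 0xEF = 11101111 → 3-byte char (#3). Advance 3.
Byte at offset 11: 0xF0 = 11110000 → 4-byte char (#4). Advance 4.
Byte at offset 15: 0xC4 = 11000100 → 2-byte char (#5). Advance 2.
Reached end at offset 17 after 5 code points.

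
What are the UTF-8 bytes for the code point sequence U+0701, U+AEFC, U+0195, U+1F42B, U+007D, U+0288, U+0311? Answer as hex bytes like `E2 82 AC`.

DC 81 EA BB BC C6 95 F0 9F 90 AB 7D CA 88 CC 91

U+0701: 2-byte form → DC 81.
U+AEFC: 3-byte form → EA BB BC.
U+0195: 2-byte form → C6 95.
U+1F42B: 4-byte form → F0 9F 90 AB.
U+007D: 1-byte form → 7D.
U+0288: 2-byte form → CA 88.
U+0311: 2-byte form → CC 91.
Concatenated (16 bytes): DC 81 EA BB BC C6 95 F0 9F 90 AB 7D CA 88 CC 91.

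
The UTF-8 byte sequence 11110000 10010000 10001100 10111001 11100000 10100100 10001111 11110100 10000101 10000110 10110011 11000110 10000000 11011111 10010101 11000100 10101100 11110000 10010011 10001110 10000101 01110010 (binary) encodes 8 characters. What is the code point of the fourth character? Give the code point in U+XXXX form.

Offset 0: leading byte 0xF0 = 11110000 → 4-byte char #1 = F0 90 8C B9.
Offset 4: leading byte 0xE0 = 11100000 → 3-byte char #2 = E0 A4 8F.
Offset 7: leading byte 0xF4 = 11110100 → 4-byte char #3 = F4 85 86 B3.
Offset 11: leading byte 0xC6 = 11000110 → 2-byte char #4 = C6 80.
Leading byte 0xC6 = 11000110 matches 110xxxxx → 2-byte sequence.
Byte 1: 0xC6 = 11000110, payload 00110 (5 bits).
Byte 2: 0x80 = 10000000 (10xxxxxx ✓), payload 000000.
Concatenate: 00110000000 = 0x180 (11 bits → U+0180).

U+0180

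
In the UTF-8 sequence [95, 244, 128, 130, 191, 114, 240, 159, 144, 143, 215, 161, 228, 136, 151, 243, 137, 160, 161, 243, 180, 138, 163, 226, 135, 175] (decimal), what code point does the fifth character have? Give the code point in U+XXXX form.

U+05E1

Offset 0: leading byte 0x5F = 01011111 → 1-byte char #1 = 5F.
Offset 1: leading byte 0xF4 = 11110100 → 4-byte char #2 = F4 80 82 BF.
Offset 5: leading byte 0x72 = 01110010 → 1-byte char #3 = 72.
Offset 6: leading byte 0xF0 = 11110000 → 4-byte char #4 = F0 9F 90 8F.
Offset 10: leading byte 0xD7 = 11010111 → 2-byte char #5 = D7 A1.
Leading byte 0xD7 = 11010111 matches 110xxxxx → 2-byte sequence.
Byte 1: 0xD7 = 11010111, payload 10111 (5 bits).
Byte 2: 0xA1 = 10100001 (10xxxxxx ✓), payload 100001.
Concatenate: 10111100001 = 0x5E1 (11 bits → U+05E1).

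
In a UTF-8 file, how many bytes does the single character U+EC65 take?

3

U+EC65 = 0xEC65. UTF-8 uses 1 byte below 0x80, 2 below 0x800, 3 below 0x10000, 4 up to 0x10FFFF. 0xEC65 is in U+0800–U+FFFF → 3 bytes.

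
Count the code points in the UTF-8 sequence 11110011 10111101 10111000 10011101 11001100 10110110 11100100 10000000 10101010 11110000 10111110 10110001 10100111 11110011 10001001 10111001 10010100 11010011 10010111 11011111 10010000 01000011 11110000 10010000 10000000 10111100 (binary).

9

Byte at offset 0: 0xF3 = 11110011 → 4-byte char (#1). Advance 4.
Byte at offset 4: 0xCC = 11001100 → 2-byte char (#2). Advance 2.
Byte at offset 6: 0xE4 = 11100100 → 3-byte char (#3). Advance 3.
Byte at offset 9: 0xF0 = 11110000 → 4-byte char (#4). Advance 4.
Byte at offset 13: 0xF3 = 11110011 → 4-byte char (#5). Advance 4.
Byte at offset 17: 0xD3 = 11010011 → 2-byte char (#6). Advance 2.
Byte at offset 19: 0xDF = 11011111 → 2-byte char (#7). Advance 2.
Byte at offset 21: 0x43 = 01000011 → 1-byte char (#8). Advance 1.
Byte at offset 22: 0xF0 = 11110000 → 4-byte char (#9). Advance 4.
Reached end at offset 26 after 9 code points.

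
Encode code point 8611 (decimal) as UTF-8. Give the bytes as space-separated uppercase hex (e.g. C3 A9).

E2 86 A3

U+21A3 = 0x21A3 = 8611 decimal. In range U+0800–U+FFFF → 3-byte form: 1110xxxx 10xxxxxx 10xxxxxx.
Binary (16 bits): 0010000110100011.
Split 4+6+6: 0010 | 000110 | 100011.
Byte 1: 11100010 = 0xE2.
Byte 2: 10000110 = 0x86.
Byte 3: 10100011 = 0xA3.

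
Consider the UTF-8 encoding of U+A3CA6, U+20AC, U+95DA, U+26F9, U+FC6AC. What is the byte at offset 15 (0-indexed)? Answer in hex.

U+A3CA6 → 4-byte form F2 A3 B2 A6 at offsets 0–3.
U+20AC → 3-byte form E2 82 AC at offsets 4–6.
U+95DA → 3-byte form E9 97 9A at offsets 7–9.
U+26F9 → 3-byte form E2 9B B9 at offsets 10–12.
U+FC6AC → 4-byte form F3 BC 9A AC at offsets 13–16.
Offset 15 falls in char 5's range; it's byte 3 of F3 BC 9A AC = 0x9A.

0x9A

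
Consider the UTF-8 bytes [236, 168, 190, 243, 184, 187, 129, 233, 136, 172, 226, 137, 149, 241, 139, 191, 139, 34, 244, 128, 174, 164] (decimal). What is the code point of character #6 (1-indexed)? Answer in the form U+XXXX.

U+0022

Offset 0: leading byte 0xEC = 11101100 → 3-byte char #1 = EC A8 BE.
Offset 3: leading byte 0xF3 = 11110011 → 4-byte char #2 = F3 B8 BB 81.
Offset 7: leading byte 0xE9 = 11101001 → 3-byte char #3 = E9 88 AC.
Offset 10: leading byte 0xE2 = 11100010 → 3-byte char #4 = E2 89 95.
Offset 13: leading byte 0xF1 = 11110001 → 4-byte char #5 = F1 8B BF 8B.
Offset 17: leading byte 0x22 = 00100010 → 1-byte char #6 = 22.
Leading byte 0x22 = 00100010 matches 0xxxxxxx → 1-byte sequence.
Byte 1: 0x22 = 00100010, payload 0100010 (7 bits).
Concatenate: 0100010 = 0x22 (7 bits → U+0022).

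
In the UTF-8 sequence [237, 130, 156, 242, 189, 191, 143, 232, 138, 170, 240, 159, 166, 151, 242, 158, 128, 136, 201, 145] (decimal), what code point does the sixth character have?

Offset 0: leading byte 0xED = 11101101 → 3-byte char #1 = ED 82 9C.
Offset 3: leading byte 0xF2 = 11110010 → 4-byte char #2 = F2 BD BF 8F.
Offset 7: leading byte 0xE8 = 11101000 → 3-byte char #3 = E8 8A AA.
Offset 10: leading byte 0xF0 = 11110000 → 4-byte char #4 = F0 9F A6 97.
Offset 14: leading byte 0xF2 = 11110010 → 4-byte char #5 = F2 9E 80 88.
Offset 18: leading byte 0xC9 = 11001001 → 2-byte char #6 = C9 91.
Leading byte 0xC9 = 11001001 matches 110xxxxx → 2-byte sequence.
Byte 1: 0xC9 = 11001001, payload 01001 (5 bits).
Byte 2: 0x91 = 10010001 (10xxxxxx ✓), payload 010001.
Concatenate: 01001010001 = 0x251 (11 bits → U+0251).

U+0251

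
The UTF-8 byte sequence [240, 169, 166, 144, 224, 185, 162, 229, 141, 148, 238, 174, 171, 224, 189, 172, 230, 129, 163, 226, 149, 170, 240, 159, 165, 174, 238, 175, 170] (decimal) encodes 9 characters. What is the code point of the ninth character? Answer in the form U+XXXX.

U+EBEA

Offset 0: leading byte 0xF0 = 11110000 → 4-byte char #1 = F0 A9 A6 90.
Offset 4: leading byte 0xE0 = 11100000 → 3-byte char #2 = E0 B9 A2.
Offset 7: leading byte 0xE5 = 11100101 → 3-byte char #3 = E5 8D 94.
Offset 10: leading byte 0xEE = 11101110 → 3-byte char #4 = EE AE AB.
Offset 13: leading byte 0xE0 = 11100000 → 3-byte char #5 = E0 BD AC.
Offset 16: leading byte 0xE6 = 11100110 → 3-byte char #6 = E6 81 A3.
Offset 19: leading byte 0xE2 = 11100010 → 3-byte char #7 = E2 95 AA.
Offset 22: leading byte 0xF0 = 11110000 → 4-byte char #8 = F0 9F A5 AE.
Offset 26: leading byte 0xEE = 11101110 → 3-byte char #9 = EE AF AA.
Leading byte 0xEE = 11101110 matches 1110xxxx → 3-byte sequence.
Byte 1: 0xEE = 11101110, payload 1110 (4 bits).
Byte 2: 0xAF = 10101111 (10xxxxxx ✓), payload 101111.
Byte 3: 0xAA = 10101010 (10xxxxxx ✓), payload 101010.
Concatenate: 1110101111101010 = 0xEBEA (16 bits → U+EBEA).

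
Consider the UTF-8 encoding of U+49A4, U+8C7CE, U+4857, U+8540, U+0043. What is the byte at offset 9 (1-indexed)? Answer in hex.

1-indexed offset 9 is 0-indexed offset 8.
U+49A4 → 3-byte form E4 A6 A4 at offsets 0–2.
U+8C7CE → 4-byte form F2 8C 9F 8E at offsets 3–6.
U+4857 → 3-byte form E4 A1 97 at offsets 7–9.
Offset 8 falls in char 3's range; it's byte 2 of E4 A1 97 = 0xA1.

0xA1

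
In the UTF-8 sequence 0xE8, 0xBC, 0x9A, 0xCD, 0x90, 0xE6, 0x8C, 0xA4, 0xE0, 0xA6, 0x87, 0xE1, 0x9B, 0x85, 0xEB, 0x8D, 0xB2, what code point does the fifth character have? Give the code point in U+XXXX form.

U+16C5

Offset 0: leading byte 0xE8 = 11101000 → 3-byte char #1 = E8 BC 9A.
Offset 3: leading byte 0xCD = 11001101 → 2-byte char #2 = CD 90.
Offset 5: leading byte 0xE6 = 11100110 → 3-byte char #3 = E6 8C A4.
Offset 8: leading byte 0xE0 = 11100000 → 3-byte char #4 = E0 A6 87.
Offset 11: leading byte 0xE1 = 11100001 → 3-byte char #5 = E1 9B 85.
Leading byte 0xE1 = 11100001 matches 1110xxxx → 3-byte sequence.
Byte 1: 0xE1 = 11100001, payload 0001 (4 bits).
Byte 2: 0x9B = 10011011 (10xxxxxx ✓), payload 011011.
Byte 3: 0x85 = 10000101 (10xxxxxx ✓), payload 000101.
Concatenate: 0001011011000101 = 0x16C5 (16 bits → U+16C5).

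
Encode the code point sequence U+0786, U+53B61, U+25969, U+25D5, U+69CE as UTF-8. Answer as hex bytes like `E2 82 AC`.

U+0786: 2-byte form → DE 86.
U+53B61: 4-byte form → F1 93 AD A1.
U+25969: 4-byte form → F0 A5 A5 A9.
U+25D5: 3-byte form → E2 97 95.
U+69CE: 3-byte form → E6 A7 8E.
Concatenated (16 bytes): DE 86 F1 93 AD A1 F0 A5 A5 A9 E2 97 95 E6 A7 8E.

DE 86 F1 93 AD A1 F0 A5 A5 A9 E2 97 95 E6 A7 8E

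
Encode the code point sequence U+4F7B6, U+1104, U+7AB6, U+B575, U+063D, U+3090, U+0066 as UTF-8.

F1 8F 9E B6 E1 84 84 E7 AA B6 EB 95 B5 D8 BD E3 82 90 66

U+4F7B6: 4-byte form → F1 8F 9E B6.
U+1104: 3-byte form → E1 84 84.
U+7AB6: 3-byte form → E7 AA B6.
U+B575: 3-byte form → EB 95 B5.
U+063D: 2-byte form → D8 BD.
U+3090: 3-byte form → E3 82 90.
U+0066: 1-byte form → 66.
Concatenated (19 bytes): F1 8F 9E B6 E1 84 84 E7 AA B6 EB 95 B5 D8 BD E3 82 90 66.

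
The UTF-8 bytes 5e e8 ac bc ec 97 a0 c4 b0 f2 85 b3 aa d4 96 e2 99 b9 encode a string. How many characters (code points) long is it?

Byte at offset 0: 0x5E = 01011110 → 1-byte char (#1). Advance 1.
Byte at offset 1: 0xE8 = 11101000 → 3-byte char (#2). Advance 3.
Byte at offset 4: 0xEC = 11101100 → 3-byte char (#3). Advance 3.
Byte at offset 7: 0xC4 = 11000100 → 2-byte char (#4). Advance 2.
Byte at offset 9: 0xF2 = 11110010 → 4-byte char (#5). Advance 4.
Byte at offset 13: 0xD4 = 11010100 → 2-byte char (#6). Advance 2.
Byte at offset 15: 0xE2 = 11100010 → 3-byte char (#7). Advance 3.
Reached end at offset 18 after 7 code points.

7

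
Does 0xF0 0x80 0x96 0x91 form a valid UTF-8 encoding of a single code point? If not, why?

invalid (overlong encoding)

Leading byte 0xF0 = 11110000 → 4-byte form.
Continuation bytes all match 10xxxxxx. Payload decodes to 0x591.
But 0x591 < 0x10000, the minimum for a 4-byte sequence — this is an overlong encoding.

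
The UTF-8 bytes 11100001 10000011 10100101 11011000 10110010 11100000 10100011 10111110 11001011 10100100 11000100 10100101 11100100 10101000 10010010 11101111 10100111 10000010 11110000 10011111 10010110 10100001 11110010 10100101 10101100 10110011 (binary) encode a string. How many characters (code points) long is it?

Byte at offset 0: 0xE1 = 11100001 → 3-byte char (#1). Advance 3.
Byte at offset 3: 0xD8 = 11011000 → 2-byte char (#2). Advance 2.
Byte at offset 5: 0xE0 = 11100000 → 3-byte char (#3). Advance 3.
Byte at offset 8: 0xCB = 11001011 → 2-byte char (#4). Advance 2.
Byte at offset 10: 0xC4 = 11000100 → 2-byte char (#5). Advance 2.
Byte at offset 12: 0xE4 = 11100100 → 3-byte char (#6). Advance 3.
Byte at offset 15: 0xEF = 11101111 → 3-byte char (#7). Advance 3.
Byte at offset 18: 0xF0 = 11110000 → 4-byte char (#8). Advance 4.
Byte at offset 22: 0xF2 = 11110010 → 4-byte char (#9). Advance 4.
Reached end at offset 26 after 9 code points.

9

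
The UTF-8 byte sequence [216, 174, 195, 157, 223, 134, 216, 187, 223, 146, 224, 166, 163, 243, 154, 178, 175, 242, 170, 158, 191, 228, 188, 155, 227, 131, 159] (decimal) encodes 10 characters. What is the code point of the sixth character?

Offset 0: leading byte 0xD8 = 11011000 → 2-byte char #1 = D8 AE.
Offset 2: leading byte 0xC3 = 11000011 → 2-byte char #2 = C3 9D.
Offset 4: leading byte 0xDF = 11011111 → 2-byte char #3 = DF 86.
Offset 6: leading byte 0xD8 = 11011000 → 2-byte char #4 = D8 BB.
Offset 8: leading byte 0xDF = 11011111 → 2-byte char #5 = DF 92.
Offset 10: leading byte 0xE0 = 11100000 → 3-byte char #6 = E0 A6 A3.
Leading byte 0xE0 = 11100000 matches 1110xxxx → 3-byte sequence.
Byte 1: 0xE0 = 11100000, payload 0000 (4 bits).
Byte 2: 0xA6 = 10100110 (10xxxxxx ✓), payload 100110.
Byte 3: 0xA3 = 10100011 (10xxxxxx ✓), payload 100011.
Concatenate: 0000100110100011 = 0x9A3 (16 bits → U+09A3).

U+09A3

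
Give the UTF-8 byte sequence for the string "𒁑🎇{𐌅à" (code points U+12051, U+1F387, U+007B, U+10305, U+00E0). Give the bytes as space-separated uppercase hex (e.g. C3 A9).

U+12051: 4-byte form → F0 92 81 91.
U+1F387: 4-byte form → F0 9F 8E 87.
U+007B: 1-byte form → 7B.
U+10305: 4-byte form → F0 90 8C 85.
U+00E0: 2-byte form → C3 A0.
Concatenated (15 bytes): F0 92 81 91 F0 9F 8E 87 7B F0 90 8C 85 C3 A0.

F0 92 81 91 F0 9F 8E 87 7B F0 90 8C 85 C3 A0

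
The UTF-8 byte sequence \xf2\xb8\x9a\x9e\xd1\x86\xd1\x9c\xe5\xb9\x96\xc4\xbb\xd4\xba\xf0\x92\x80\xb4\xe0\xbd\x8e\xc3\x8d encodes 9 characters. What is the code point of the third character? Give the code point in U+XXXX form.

U+045C

Offset 0: leading byte 0xF2 = 11110010 → 4-byte char #1 = F2 B8 9A 9E.
Offset 4: leading byte 0xD1 = 11010001 → 2-byte char #2 = D1 86.
Offset 6: leading byte 0xD1 = 11010001 → 2-byte char #3 = D1 9C.
Leading byte 0xD1 = 11010001 matches 110xxxxx → 2-byte sequence.
Byte 1: 0xD1 = 11010001, payload 10001 (5 bits).
Byte 2: 0x9C = 10011100 (10xxxxxx ✓), payload 011100.
Concatenate: 10001011100 = 0x45C (11 bits → U+045C).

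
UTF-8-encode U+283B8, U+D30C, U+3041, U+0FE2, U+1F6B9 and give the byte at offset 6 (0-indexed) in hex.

0x8C

U+283B8 → 4-byte form F0 A8 8E B8 at offsets 0–3.
U+D30C → 3-byte form ED 8C 8C at offsets 4–6.
Offset 6 falls in char 2's range; it's byte 3 of ED 8C 8C = 0x8C.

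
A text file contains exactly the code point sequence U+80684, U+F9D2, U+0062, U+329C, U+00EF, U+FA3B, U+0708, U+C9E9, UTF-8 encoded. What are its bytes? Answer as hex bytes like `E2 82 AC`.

F2 80 9A 84 EF A7 92 62 E3 8A 9C C3 AF EF A8 BB DC 88 EC A7 A9

U+80684: 4-byte form → F2 80 9A 84.
U+F9D2: 3-byte form → EF A7 92.
U+0062: 1-byte form → 62.
U+329C: 3-byte form → E3 8A 9C.
U+00EF: 2-byte form → C3 AF.
U+FA3B: 3-byte form → EF A8 BB.
U+0708: 2-byte form → DC 88.
U+C9E9: 3-byte form → EC A7 A9.
Concatenated (21 bytes): F2 80 9A 84 EF A7 92 62 E3 8A 9C C3 AF EF A8 BB DC 88 EC A7 A9.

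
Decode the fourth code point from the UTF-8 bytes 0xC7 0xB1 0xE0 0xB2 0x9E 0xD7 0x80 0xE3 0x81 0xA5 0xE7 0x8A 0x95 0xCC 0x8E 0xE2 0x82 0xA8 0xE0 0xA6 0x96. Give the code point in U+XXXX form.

Offset 0: leading byte 0xC7 = 11000111 → 2-byte char #1 = C7 B1.
Offset 2: leading byte 0xE0 = 11100000 → 3-byte char #2 = E0 B2 9E.
Offset 5: leading byte 0xD7 = 11010111 → 2-byte char #3 = D7 80.
Offset 7: leading byte 0xE3 = 11100011 → 3-byte char #4 = E3 81 A5.
Leading byte 0xE3 = 11100011 matches 1110xxxx → 3-byte sequence.
Byte 1: 0xE3 = 11100011, payload 0011 (4 bits).
Byte 2: 0x81 = 10000001 (10xxxxxx ✓), payload 000001.
Byte 3: 0xA5 = 10100101 (10xxxxxx ✓), payload 100101.
Concatenate: 0011000001100101 = 0x3065 (16 bits → U+3065).

U+3065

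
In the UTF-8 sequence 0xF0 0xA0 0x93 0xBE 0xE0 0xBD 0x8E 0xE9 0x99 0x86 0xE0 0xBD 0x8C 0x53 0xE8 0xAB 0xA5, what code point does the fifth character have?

Offset 0: leading byte 0xF0 = 11110000 → 4-byte char #1 = F0 A0 93 BE.
Offset 4: leading byte 0xE0 = 11100000 → 3-byte char #2 = E0 BD 8E.
Offset 7: leading byte 0xE9 = 11101001 → 3-byte char #3 = E9 99 86.
Offset 10: leading byte 0xE0 = 11100000 → 3-byte char #4 = E0 BD 8C.
Offset 13: leading byte 0x53 = 01010011 → 1-byte char #5 = 53.
Leading byte 0x53 = 01010011 matches 0xxxxxxx → 1-byte sequence.
Byte 1: 0x53 = 01010011, payload 1010011 (7 bits).
Concatenate: 1010011 = 0x53 (7 bits → U+0053).

U+0053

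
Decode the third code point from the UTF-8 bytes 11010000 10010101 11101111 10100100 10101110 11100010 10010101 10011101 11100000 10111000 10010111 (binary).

U+255D

Offset 0: leading byte 0xD0 = 11010000 → 2-byte char #1 = D0 95.
Offset 2: leading byte 0xEF = 11101111 → 3-byte char #2 = EF A4 AE.
Offset 5: leading byte 0xE2 = 11100010 → 3-byte char #3 = E2 95 9D.
Leading byte 0xE2 = 11100010 matches 1110xxxx → 3-byte sequence.
Byte 1: 0xE2 = 11100010, payload 0010 (4 bits).
Byte 2: 0x95 = 10010101 (10xxxxxx ✓), payload 010101.
Byte 3: 0x9D = 10011101 (10xxxxxx ✓), payload 011101.
Concatenate: 0010010101011101 = 0x255D (16 bits → U+255D).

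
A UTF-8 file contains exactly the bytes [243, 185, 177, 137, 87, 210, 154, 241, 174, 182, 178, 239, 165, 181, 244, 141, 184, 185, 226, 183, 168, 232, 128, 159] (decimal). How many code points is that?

8

Byte at offset 0: 0xF3 = 11110011 → 4-byte char (#1). Advance 4.
Byte at offset 4: 0x57 = 01010111 → 1-byte char (#2). Advance 1.
Byte at offset 5: 0xD2 = 11010010 → 2-byte char (#3). Advance 2.
Byte at offset 7: 0xF1 = 11110001 → 4-byte char (#4). Advance 4.
Byte at offset 11: 0xEF = 11101111 → 3-byte char (#5). Advance 3.
Byte at offset 14: 0xF4 = 11110100 → 4-byte char (#6). Advance 4.
Byte at offset 18: 0xE2 = 11100010 → 3-byte char (#7). Advance 3.
Byte at offset 21: 0xE8 = 11101000 → 3-byte char (#8). Advance 3.
Reached end at offset 24 after 8 code points.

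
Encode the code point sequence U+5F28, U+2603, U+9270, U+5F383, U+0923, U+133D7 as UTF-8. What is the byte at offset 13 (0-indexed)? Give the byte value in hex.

0xE0

U+5F28 → 3-byte form E5 BC A8 at offsets 0–2.
U+2603 → 3-byte form E2 98 83 at offsets 3–5.
U+9270 → 3-byte form E9 89 B0 at offsets 6–8.
U+5F383 → 4-byte form F1 9F 8E 83 at offsets 9–12.
U+0923 → 3-byte form E0 A4 A3 at offsets 13–15.
Offset 13 falls in char 5's range; it's byte 1 of E0 A4 A3 = 0xE0.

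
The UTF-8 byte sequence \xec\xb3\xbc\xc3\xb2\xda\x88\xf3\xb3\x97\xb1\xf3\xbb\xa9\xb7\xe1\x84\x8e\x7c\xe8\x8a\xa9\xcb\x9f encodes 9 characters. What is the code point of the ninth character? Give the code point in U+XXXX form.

Offset 0: leading byte 0xEC = 11101100 → 3-byte char #1 = EC B3 BC.
Offset 3: leading byte 0xC3 = 11000011 → 2-byte char #2 = C3 B2.
Offset 5: leading byte 0xDA = 11011010 → 2-byte char #3 = DA 88.
Offset 7: leading byte 0xF3 = 11110011 → 4-byte char #4 = F3 B3 97 B1.
Offset 11: leading byte 0xF3 = 11110011 → 4-byte char #5 = F3 BB A9 B7.
Offset 15: leading byte 0xE1 = 11100001 → 3-byte char #6 = E1 84 8E.
Offset 18: leading byte 0x7C = 01111100 → 1-byte char #7 = 7C.
Offset 19: leading byte 0xE8 = 11101000 → 3-byte char #8 = E8 8A A9.
Offset 22: leading byte 0xCB = 11001011 → 2-byte char #9 = CB 9F.
Leading byte 0xCB = 11001011 matches 110xxxxx → 2-byte sequence.
Byte 1: 0xCB = 11001011, payload 01011 (5 bits).
Byte 2: 0x9F = 10011111 (10xxxxxx ✓), payload 011111.
Concatenate: 01011011111 = 0x2DF (11 bits → U+02DF).

U+02DF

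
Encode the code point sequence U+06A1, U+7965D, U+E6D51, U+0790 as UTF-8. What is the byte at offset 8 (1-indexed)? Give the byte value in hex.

0xA6

1-indexed offset 8 is 0-indexed offset 7.
U+06A1 → 2-byte form DA A1 at offsets 0–1.
U+7965D → 4-byte form F1 B9 99 9D at offsets 2–5.
U+E6D51 → 4-byte form F3 A6 B5 91 at offsets 6–9.
Offset 7 falls in char 3's range; it's byte 2 of F3 A6 B5 91 = 0xA6.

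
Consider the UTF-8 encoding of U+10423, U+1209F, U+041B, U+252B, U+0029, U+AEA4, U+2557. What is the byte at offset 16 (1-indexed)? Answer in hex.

0xBA

1-indexed offset 16 is 0-indexed offset 15.
U+10423 → 4-byte form F0 90 90 A3 at offsets 0–3.
U+1209F → 4-byte form F0 92 82 9F at offsets 4–7.
U+041B → 2-byte form D0 9B at offsets 8–9.
U+252B → 3-byte form E2 94 AB at offsets 10–12.
U+0029 → 1-byte form 29 at offsets 13–13.
U+AEA4 → 3-byte form EA BA A4 at offsets 14–16.
Offset 15 falls in char 6's range; it's byte 2 of EA BA A4 = 0xBA.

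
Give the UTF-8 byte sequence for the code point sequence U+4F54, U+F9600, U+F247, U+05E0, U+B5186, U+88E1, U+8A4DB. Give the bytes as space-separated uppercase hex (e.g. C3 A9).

U+4F54: 3-byte form → E4 BD 94.
U+F9600: 4-byte form → F3 B9 98 80.
U+F247: 3-byte form → EF 89 87.
U+05E0: 2-byte form → D7 A0.
U+B5186: 4-byte form → F2 B5 86 86.
U+88E1: 3-byte form → E8 A3 A1.
U+8A4DB: 4-byte form → F2 8A 93 9B.
Concatenated (23 bytes): E4 BD 94 F3 B9 98 80 EF 89 87 D7 A0 F2 B5 86 86 E8 A3 A1 F2 8A 93 9B.

E4 BD 94 F3 B9 98 80 EF 89 87 D7 A0 F2 B5 86 86 E8 A3 A1 F2 8A 93 9B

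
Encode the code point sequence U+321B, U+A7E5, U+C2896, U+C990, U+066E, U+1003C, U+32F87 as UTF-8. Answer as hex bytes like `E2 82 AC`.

U+321B: 3-byte form → E3 88 9B.
U+A7E5: 3-byte form → EA 9F A5.
U+C2896: 4-byte form → F3 82 A2 96.
U+C990: 3-byte form → EC A6 90.
U+066E: 2-byte form → D9 AE.
U+1003C: 4-byte form → F0 90 80 BC.
U+32F87: 4-byte form → F0 B2 BE 87.
Concatenated (23 bytes): E3 88 9B EA 9F A5 F3 82 A2 96 EC A6 90 D9 AE F0 90 80 BC F0 B2 BE 87.

E3 88 9B EA 9F A5 F3 82 A2 96 EC A6 90 D9 AE F0 90 80 BC F0 B2 BE 87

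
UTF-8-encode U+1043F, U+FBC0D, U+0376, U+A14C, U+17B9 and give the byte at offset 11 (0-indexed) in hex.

0x85

U+1043F → 4-byte form F0 90 90 BF at offsets 0–3.
U+FBC0D → 4-byte form F3 BB B0 8D at offsets 4–7.
U+0376 → 2-byte form CD B6 at offsets 8–9.
U+A14C → 3-byte form EA 85 8C at offsets 10–12.
Offset 11 falls in char 4's range; it's byte 2 of EA 85 8C = 0x85.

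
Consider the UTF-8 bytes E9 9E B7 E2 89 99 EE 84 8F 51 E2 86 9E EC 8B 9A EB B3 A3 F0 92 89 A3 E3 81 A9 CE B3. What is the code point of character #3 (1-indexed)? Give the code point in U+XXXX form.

Offset 0: leading byte 0xE9 = 11101001 → 3-byte char #1 = E9 9E B7.
Offset 3: leading byte 0xE2 = 11100010 → 3-byte char #2 = E2 89 99.
Offset 6: leading byte 0xEE = 11101110 → 3-byte char #3 = EE 84 8F.
Leading byte 0xEE = 11101110 matches 1110xxxx → 3-byte sequence.
Byte 1: 0xEE = 11101110, payload 1110 (4 bits).
Byte 2: 0x84 = 10000100 (10xxxxxx ✓), payload 000100.
Byte 3: 0x8F = 10001111 (10xxxxxx ✓), payload 001111.
Concatenate: 1110000100001111 = 0xE10F (16 bits → U+E10F).

U+E10F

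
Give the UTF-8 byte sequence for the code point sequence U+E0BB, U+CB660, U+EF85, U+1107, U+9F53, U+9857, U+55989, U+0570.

EE 82 BB F3 8B 99 A0 EE BE 85 E1 84 87 E9 BD 93 E9 A1 97 F1 95 A6 89 D5 B0

U+E0BB: 3-byte form → EE 82 BB.
U+CB660: 4-byte form → F3 8B 99 A0.
U+EF85: 3-byte form → EE BE 85.
U+1107: 3-byte form → E1 84 87.
U+9F53: 3-byte form → E9 BD 93.
U+9857: 3-byte form → E9 A1 97.
U+55989: 4-byte form → F1 95 A6 89.
U+0570: 2-byte form → D5 B0.
Concatenated (25 bytes): EE 82 BB F3 8B 99 A0 EE BE 85 E1 84 87 E9 BD 93 E9 A1 97 F1 95 A6 89 D5 B0.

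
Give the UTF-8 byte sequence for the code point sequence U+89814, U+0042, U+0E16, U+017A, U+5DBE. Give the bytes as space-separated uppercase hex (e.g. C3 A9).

F2 89 A0 94 42 E0 B8 96 C5 BA E5 B6 BE

U+89814: 4-byte form → F2 89 A0 94.
U+0042: 1-byte form → 42.
U+0E16: 3-byte form → E0 B8 96.
U+017A: 2-byte form → C5 BA.
U+5DBE: 3-byte form → E5 B6 BE.
Concatenated (13 bytes): F2 89 A0 94 42 E0 B8 96 C5 BA E5 B6 BE.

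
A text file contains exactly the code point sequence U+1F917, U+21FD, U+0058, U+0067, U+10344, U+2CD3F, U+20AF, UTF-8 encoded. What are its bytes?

U+1F917: 4-byte form → F0 9F A4 97.
U+21FD: 3-byte form → E2 87 BD.
U+0058: 1-byte form → 58.
U+0067: 1-byte form → 67.
U+10344: 4-byte form → F0 90 8D 84.
U+2CD3F: 4-byte form → F0 AC B4 BF.
U+20AF: 3-byte form → E2 82 AF.
Concatenated (20 bytes): F0 9F A4 97 E2 87 BD 58 67 F0 90 8D 84 F0 AC B4 BF E2 82 AF.

F0 9F A4 97 E2 87 BD 58 67 F0 90 8D 84 F0 AC B4 BF E2 82 AF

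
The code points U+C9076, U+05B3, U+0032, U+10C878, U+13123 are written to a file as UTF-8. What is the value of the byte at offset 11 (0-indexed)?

U+C9076 → 4-byte form F3 89 81 B6 at offsets 0–3.
U+05B3 → 2-byte form D6 B3 at offsets 4–5.
U+0032 → 1-byte form 32 at offsets 6–6.
U+10C878 → 4-byte form F4 8C A1 B8 at offsets 7–10.
U+13123 → 4-byte form F0 93 84 A3 at offsets 11–14.
Offset 11 falls in char 5's range; it's byte 1 of F0 93 84 A3 = 0xF0.

0xF0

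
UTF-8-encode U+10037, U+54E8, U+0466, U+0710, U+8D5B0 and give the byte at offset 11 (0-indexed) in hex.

U+10037 → 4-byte form F0 90 80 B7 at offsets 0–3.
U+54E8 → 3-byte form E5 93 A8 at offsets 4–6.
U+0466 → 2-byte form D1 A6 at offsets 7–8.
U+0710 → 2-byte form DC 90 at offsets 9–10.
U+8D5B0 → 4-byte form F2 8D 96 B0 at offsets 11–14.
Offset 11 falls in char 5's range; it's byte 1 of F2 8D 96 B0 = 0xF2.

0xF2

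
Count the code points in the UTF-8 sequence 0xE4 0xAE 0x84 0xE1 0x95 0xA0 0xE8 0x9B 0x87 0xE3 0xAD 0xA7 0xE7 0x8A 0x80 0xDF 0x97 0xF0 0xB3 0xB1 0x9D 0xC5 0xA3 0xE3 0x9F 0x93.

9

Byte at offset 0: 0xE4 = 11100100 → 3-byte char (#1). Advance 3.
Byte at offset 3: 0xE1 = 11100001 → 3-byte char (#2). Advance 3.
Byte at offset 6: 0xE8 = 11101000 → 3-byte char (#3). Advance 3.
Byte at offset 9: 0xE3 = 11100011 → 3-byte char (#4). Advance 3.
Byte at offset 12: 0xE7 = 11100111 → 3-byte char (#5). Advance 3.
Byte at offset 15: 0xDF = 11011111 → 2-byte char (#6). Advance 2.
Byte at offset 17: 0xF0 = 11110000 → 4-byte char (#7). Advance 4.
Byte at offset 21: 0xC5 = 11000101 → 2-byte char (#8). Advance 2.
Byte at offset 23: 0xE3 = 11100011 → 3-byte char (#9). Advance 3.
Reached end at offset 26 after 9 code points.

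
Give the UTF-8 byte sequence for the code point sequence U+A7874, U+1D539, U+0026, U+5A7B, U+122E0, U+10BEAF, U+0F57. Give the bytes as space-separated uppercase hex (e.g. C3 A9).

U+A7874: 4-byte form → F2 A7 A1 B4.
U+1D539: 4-byte form → F0 9D 94 B9.
U+0026: 1-byte form → 26.
U+5A7B: 3-byte form → E5 A9 BB.
U+122E0: 4-byte form → F0 92 8B A0.
U+10BEAF: 4-byte form → F4 8B BA AF.
U+0F57: 3-byte form → E0 BD 97.
Concatenated (23 bytes): F2 A7 A1 B4 F0 9D 94 B9 26 E5 A9 BB F0 92 8B A0 F4 8B BA AF E0 BD 97.

F2 A7 A1 B4 F0 9D 94 B9 26 E5 A9 BB F0 92 8B A0 F4 8B BA AF E0 BD 97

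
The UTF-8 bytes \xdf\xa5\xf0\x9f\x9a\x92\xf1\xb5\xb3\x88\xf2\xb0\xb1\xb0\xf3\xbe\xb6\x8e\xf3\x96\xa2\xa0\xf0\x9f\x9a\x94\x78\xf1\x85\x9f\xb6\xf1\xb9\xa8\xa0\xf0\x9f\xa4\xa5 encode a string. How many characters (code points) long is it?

11

Byte at offset 0: 0xDF = 11011111 → 2-byte char (#1). Advance 2.
Byte at offset 2: 0xF0 = 11110000 → 4-byte char (#2). Advance 4.
Byte at offset 6: 0xF1 = 11110001 → 4-byte char (#3). Advance 4.
Byte at offset 10: 0xF2 = 11110010 → 4-byte char (#4). Advance 4.
Byte at offset 14: 0xF3 = 11110011 → 4-byte char (#5). Advance 4.
Byte at offset 18: 0xF3 = 11110011 → 4-byte char (#6). Advance 4.
Byte at offset 22: 0xF0 = 11110000 → 4-byte char (#7). Advance 4.
Byte at offset 26: 0x78 = 01111000 → 1-byte char (#8). Advance 1.
Byte at offset 27: 0xF1 = 11110001 → 4-byte char (#9). Advance 4.
Byte at offset 31: 0xF1 = 11110001 → 4-byte char (#10). Advance 4.
Byte at offset 35: 0xF0 = 11110000 → 4-byte char (#11). Advance 4.
Reached end at offset 39 after 11 code points.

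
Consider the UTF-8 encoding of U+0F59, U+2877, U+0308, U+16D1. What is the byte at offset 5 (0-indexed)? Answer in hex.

0xB7

U+0F59 → 3-byte form E0 BD 99 at offsets 0–2.
U+2877 → 3-byte form E2 A1 B7 at offsets 3–5.
Offset 5 falls in char 2's range; it's byte 3 of E2 A1 B7 = 0xB7.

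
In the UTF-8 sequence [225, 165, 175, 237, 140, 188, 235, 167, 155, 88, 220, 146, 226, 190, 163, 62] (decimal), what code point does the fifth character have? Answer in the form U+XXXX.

Offset 0: leading byte 0xE1 = 11100001 → 3-byte char #1 = E1 A5 AF.
Offset 3: leading byte 0xED = 11101101 → 3-byte char #2 = ED 8C BC.
Offset 6: leading byte 0xEB = 11101011 → 3-byte char #3 = EB A7 9B.
Offset 9: leading byte 0x58 = 01011000 → 1-byte char #4 = 58.
Offset 10: leading byte 0xDC = 11011100 → 2-byte char #5 = DC 92.
Leading byte 0xDC = 11011100 matches 110xxxxx → 2-byte sequence.
Byte 1: 0xDC = 11011100, payload 11100 (5 bits).
Byte 2: 0x92 = 10010010 (10xxxxxx ✓), payload 010010.
Concatenate: 11100010010 = 0x712 (11 bits → U+0712).

U+0712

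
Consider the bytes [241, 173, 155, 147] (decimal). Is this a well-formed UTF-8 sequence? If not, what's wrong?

valid

Leading byte 0xF1 = 11110001 → 4-byte form.
Continuation bytes 0xAD=10101101, 0x9B=10011011, 0x93=10010011 all match 10xxxxxx.
Decoded value 0x6D6D3 is ≥ 0x10000 (shortest form) and not a surrogate.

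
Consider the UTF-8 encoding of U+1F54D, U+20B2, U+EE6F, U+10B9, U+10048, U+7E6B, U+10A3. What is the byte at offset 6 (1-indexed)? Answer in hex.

1-indexed offset 6 is 0-indexed offset 5.
U+1F54D → 4-byte form F0 9F 95 8D at offsets 0–3.
U+20B2 → 3-byte form E2 82 B2 at offsets 4–6.
Offset 5 falls in char 2's range; it's byte 2 of E2 82 B2 = 0x82.

0x82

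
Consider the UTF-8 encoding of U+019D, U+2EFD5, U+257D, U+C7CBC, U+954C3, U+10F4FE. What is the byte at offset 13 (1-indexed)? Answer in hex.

0xBC

1-indexed offset 13 is 0-indexed offset 12.
U+019D → 2-byte form C6 9D at offsets 0–1.
U+2EFD5 → 4-byte form F0 AE BF 95 at offsets 2–5.
U+257D → 3-byte form E2 95 BD at offsets 6–8.
U+C7CBC → 4-byte form F3 87 B2 BC at offsets 9–12.
Offset 12 falls in char 4's range; it's byte 4 of F3 87 B2 BC = 0xBC.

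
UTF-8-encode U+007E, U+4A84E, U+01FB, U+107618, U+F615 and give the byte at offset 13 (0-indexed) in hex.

U+007E → 1-byte form 7E at offsets 0–0.
U+4A84E → 4-byte form F1 8A A1 8E at offsets 1–4.
U+01FB → 2-byte form C7 BB at offsets 5–6.
U+107618 → 4-byte form F4 87 98 98 at offsets 7–10.
U+F615 → 3-byte form EF 98 95 at offsets 11–13.
Offset 13 falls in char 5's range; it's byte 3 of EF 98 95 = 0x95.

0x95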